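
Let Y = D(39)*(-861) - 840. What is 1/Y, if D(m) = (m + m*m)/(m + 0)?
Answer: -1/35280 ≈ -2.8345e-5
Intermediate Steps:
D(m) = (m + m²)/m
Y = -35280 (Y = (1 + 39)*(-861) - 840 = 40*(-861) - 840 = -34440 - 840 = -35280)
1/Y = 1/(-35280) = -1/35280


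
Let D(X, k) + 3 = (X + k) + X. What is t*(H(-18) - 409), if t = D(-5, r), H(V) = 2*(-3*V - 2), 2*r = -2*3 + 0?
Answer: 4880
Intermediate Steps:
r = -3 (r = (-2*3 + 0)/2 = (-6 + 0)/2 = (½)*(-6) = -3)
H(V) = -4 - 6*V (H(V) = 2*(-2 - 3*V) = -4 - 6*V)
D(X, k) = -3 + k + 2*X (D(X, k) = -3 + ((X + k) + X) = -3 + (k + 2*X) = -3 + k + 2*X)
t = -16 (t = -3 - 3 + 2*(-5) = -3 - 3 - 10 = -16)
t*(H(-18) - 409) = -16*((-4 - 6*(-18)) - 409) = -16*((-4 + 108) - 409) = -16*(104 - 409) = -16*(-305) = 4880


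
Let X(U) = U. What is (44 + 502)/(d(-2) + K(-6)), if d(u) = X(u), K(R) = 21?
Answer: 546/19 ≈ 28.737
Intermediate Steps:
d(u) = u
(44 + 502)/(d(-2) + K(-6)) = (44 + 502)/(-2 + 21) = 546/19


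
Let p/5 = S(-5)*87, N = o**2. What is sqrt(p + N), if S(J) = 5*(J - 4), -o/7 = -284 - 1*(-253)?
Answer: sqrt(27514) ≈ 165.87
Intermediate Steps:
o = 217 (o = -7*(-284 - 1*(-253)) = -7*(-284 + 253) = -7*(-31) = 217)
S(J) = -20 + 5*J (S(J) = 5*(-4 + J) = -20 + 5*J)
N = 47089 (N = 217**2 = 47089)
p = -19575 (p = 5*((-20 + 5*(-5))*87) = 5*((-20 - 25)*87) = 5*(-45*87) = 5*(-3915) = -19575)
sqrt(p + N) = sqrt(-19575 + 47089) = sqrt(27514)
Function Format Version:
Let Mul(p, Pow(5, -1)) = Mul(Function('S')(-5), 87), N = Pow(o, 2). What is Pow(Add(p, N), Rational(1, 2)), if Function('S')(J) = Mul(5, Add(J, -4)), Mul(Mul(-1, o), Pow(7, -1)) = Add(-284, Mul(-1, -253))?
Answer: Pow(27514, Rational(1, 2)) ≈ 165.87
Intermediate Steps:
o = 217 (o = Mul(-7, Add(-284, Mul(-1, -253))) = Mul(-7, Add(-284, 253)) = Mul(-7, -31) = 217)
Function('S')(J) = Add(-20, Mul(5, J)) (Function('S')(J) = Mul(5, Add(-4, J)) = Add(-20, Mul(5, J)))
N = 47089 (N = Pow(217, 2) = 47089)
p = -19575 (p = Mul(5, Mul(Add(-20, Mul(5, -5)), 87)) = Mul(5, Mul(Add(-20, -25), 87)) = Mul(5, Mul(-45, 87)) = Mul(5, -3915) = -19575)
Pow(Add(p, N), Rational(1, 2)) = Pow(Add(-19575, 47089), Rational(1, 2)) = Pow(27514, Rational(1, 2))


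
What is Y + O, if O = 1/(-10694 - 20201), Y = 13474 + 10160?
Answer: 730172429/30895 ≈ 23634.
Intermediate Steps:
Y = 23634
O = -1/30895 (O = 1/(-30895) = -1/30895 ≈ -3.2368e-5)
Y + O = 23634 - 1/30895 = 730172429/30895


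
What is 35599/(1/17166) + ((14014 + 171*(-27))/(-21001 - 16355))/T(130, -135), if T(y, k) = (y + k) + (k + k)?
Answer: 6277691465247997/10272900 ≈ 6.1109e+8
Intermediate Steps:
T(y, k) = y + 3*k (T(y, k) = (k + y) + 2*k = y + 3*k)
35599/(1/17166) + ((14014 + 171*(-27))/(-21001 - 16355))/T(130, -135) = 35599/(1/17166) + ((14014 + 171*(-27))/(-21001 - 16355))/(130 + 3*(-135)) = 35599/(1/17166) + ((14014 - 4617)/(-37356))/(130 - 405) = 35599*17166 + (9397*(-1/37356))/(-275) = 611092434 - 9397/37356*(-1/275) = 611092434 + 9397/10272900 = 6277691465247997/10272900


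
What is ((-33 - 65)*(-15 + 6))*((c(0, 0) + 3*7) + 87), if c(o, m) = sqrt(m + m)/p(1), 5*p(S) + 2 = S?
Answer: 95256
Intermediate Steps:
p(S) = -2/5 + S/5
c(o, m) = -5*sqrt(2)*sqrt(m) (c(o, m) = sqrt(m + m)/(-2/5 + (1/5)*1) = sqrt(2*m)/(-2/5 + 1/5) = (sqrt(2)*sqrt(m))/(-1/5) = (sqrt(2)*sqrt(m))*(-5) = -5*sqrt(2)*sqrt(m))
((-33 - 65)*(-15 + 6))*((c(0, 0) + 3*7) + 87) = ((-33 - 65)*(-15 + 6))*((-5*sqrt(2)*sqrt(0) + 3*7) + 87) = (-98*(-9))*((-5*sqrt(2)*0 + 21) + 87) = 882*((0 + 21) + 87) = 882*(21 + 87) = 882*108 = 95256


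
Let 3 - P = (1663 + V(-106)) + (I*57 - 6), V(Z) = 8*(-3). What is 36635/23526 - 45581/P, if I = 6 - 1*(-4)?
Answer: 576467803/25878600 ≈ 22.276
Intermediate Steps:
I = 10 (I = 6 + 4 = 10)
V(Z) = -24
P = -2200 (P = 3 - ((1663 - 24) + (10*57 - 6)) = 3 - (1639 + (570 - 6)) = 3 - (1639 + 564) = 3 - 1*2203 = 3 - 2203 = -2200)
36635/23526 - 45581/P = 36635/23526 - 45581/(-2200) = 36635*(1/23526) - 45581*(-1/2200) = 36635/23526 + 45581/2200 = 576467803/25878600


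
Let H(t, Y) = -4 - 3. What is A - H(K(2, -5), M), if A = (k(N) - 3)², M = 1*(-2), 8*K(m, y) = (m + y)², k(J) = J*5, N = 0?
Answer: 16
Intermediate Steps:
k(J) = 5*J
K(m, y) = (m + y)²/8
M = -2
H(t, Y) = -7
A = 9 (A = (5*0 - 3)² = (0 - 3)² = (-3)² = 9)
A - H(K(2, -5), M) = 9 - 1*(-7) = 9 + 7 = 16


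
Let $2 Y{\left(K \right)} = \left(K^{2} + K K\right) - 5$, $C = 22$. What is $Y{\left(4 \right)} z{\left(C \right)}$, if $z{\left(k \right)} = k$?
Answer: $297$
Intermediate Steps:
$Y{\left(K \right)} = - \frac{5}{2} + K^{2}$ ($Y{\left(K \right)} = \frac{\left(K^{2} + K K\right) - 5}{2} = \frac{\left(K^{2} + K^{2}\right) - 5}{2} = \frac{2 K^{2} - 5}{2} = \frac{-5 + 2 K^{2}}{2} = - \frac{5}{2} + K^{2}$)
$Y{\left(4 \right)} z{\left(C \right)} = \left(- \frac{5}{2} + 4^{2}\right) 22 = \left(- \frac{5}{2} + 16\right) 22 = \frac{27}{2} \cdot 22 = 297$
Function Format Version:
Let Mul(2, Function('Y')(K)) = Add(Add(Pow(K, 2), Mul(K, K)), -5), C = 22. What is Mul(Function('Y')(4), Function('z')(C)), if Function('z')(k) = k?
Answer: 297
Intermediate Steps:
Function('Y')(K) = Add(Rational(-5, 2), Pow(K, 2)) (Function('Y')(K) = Mul(Rational(1, 2), Add(Add(Pow(K, 2), Mul(K, K)), -5)) = Mul(Rational(1, 2), Add(Add(Pow(K, 2), Pow(K, 2)), -5)) = Mul(Rational(1, 2), Add(Mul(2, Pow(K, 2)), -5)) = Mul(Rational(1, 2), Add(-5, Mul(2, Pow(K, 2)))) = Add(Rational(-5, 2), Pow(K, 2)))
Mul(Function('Y')(4), Function('z')(C)) = Mul(Add(Rational(-5, 2), Pow(4, 2)), 22) = Mul(Add(Rational(-5, 2), 16), 22) = Mul(Rational(27, 2), 22) = 297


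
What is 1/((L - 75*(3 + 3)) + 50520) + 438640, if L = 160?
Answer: 22032887201/50230 ≈ 4.3864e+5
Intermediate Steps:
1/((L - 75*(3 + 3)) + 50520) + 438640 = 1/((160 - 75*(3 + 3)) + 50520) + 438640 = 1/((160 - 75*6) + 50520) + 438640 = 1/((160 - 450) + 50520) + 438640 = 1/(-290 + 50520) + 438640 = 1/50230 + 438640 = 22032887201/50230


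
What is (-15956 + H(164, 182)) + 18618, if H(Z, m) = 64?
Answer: 2726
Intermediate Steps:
(-15956 + H(164, 182)) + 18618 = (-15956 + 64) + 18618 = -15892 + 18618 = 2726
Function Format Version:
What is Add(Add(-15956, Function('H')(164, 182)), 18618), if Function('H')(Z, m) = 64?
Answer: 2726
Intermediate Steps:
Add(Add(-15956, Function('H')(164, 182)), 18618) = Add(Add(-15956, 64), 18618) = Add(-15892, 18618) = 2726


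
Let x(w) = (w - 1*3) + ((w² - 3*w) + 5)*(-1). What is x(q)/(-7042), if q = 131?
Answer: 16645/7042 ≈ 2.3637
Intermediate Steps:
x(w) = -8 - w² + 4*w (x(w) = (w - 3) + (5 + w² - 3*w)*(-1) = (-3 + w) + (-5 - w² + 3*w) = -8 - w² + 4*w)
x(q)/(-7042) = (-8 - 1*131² + 4*131)/(-7042) = (-8 - 1*17161 + 524)*(-1/7042) = (-8 - 17161 + 524)*(-1/7042) = -16645*(-1/7042) = 16645/7042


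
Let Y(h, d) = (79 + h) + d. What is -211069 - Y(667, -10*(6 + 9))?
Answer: -211665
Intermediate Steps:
Y(h, d) = 79 + d + h
-211069 - Y(667, -10*(6 + 9)) = -211069 - (79 - 10*(6 + 9) + 667) = -211069 - (79 - 10*15 + 667) = -211069 - (79 - 150 + 667) = -211069 - 1*596 = -211069 - 596 = -211665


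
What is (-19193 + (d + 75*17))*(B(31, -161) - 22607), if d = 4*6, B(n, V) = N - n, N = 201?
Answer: 401487678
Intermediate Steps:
B(n, V) = 201 - n
d = 24
(-19193 + (d + 75*17))*(B(31, -161) - 22607) = (-19193 + (24 + 75*17))*((201 - 1*31) - 22607) = (-19193 + (24 + 1275))*((201 - 31) - 22607) = (-19193 + 1299)*(170 - 22607) = -17894*(-22437) = 401487678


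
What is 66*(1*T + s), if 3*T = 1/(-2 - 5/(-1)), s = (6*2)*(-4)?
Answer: -9482/3 ≈ -3160.7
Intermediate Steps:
s = -48 (s = 12*(-4) = -48)
T = ⅑ (T = 1/(3*(-2 - 5/(-1))) = 1/(3*(-2 - 5*(-1))) = 1/(3*(-2 + 5)) = (⅓)/3 = (⅓)*(⅓) = ⅑ ≈ 0.11111)
66*(1*T + s) = 66*(1*(⅑) - 48) = 66*(⅑ - 48) = 66*(-431/9) = -9482/3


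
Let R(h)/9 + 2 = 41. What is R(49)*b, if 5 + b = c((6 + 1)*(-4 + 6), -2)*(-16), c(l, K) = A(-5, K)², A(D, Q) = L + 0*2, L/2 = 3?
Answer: -203931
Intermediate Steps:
L = 6 (L = 2*3 = 6)
R(h) = 351 (R(h) = -18 + 9*41 = -18 + 369 = 351)
A(D, Q) = 6 (A(D, Q) = 6 + 0*2 = 6 + 0 = 6)
c(l, K) = 36 (c(l, K) = 6² = 36)
b = -581 (b = -5 + 36*(-16) = -5 - 576 = -581)
R(49)*b = 351*(-581) = -203931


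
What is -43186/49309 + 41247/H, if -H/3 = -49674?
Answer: -37622357/62804494 ≈ -0.59904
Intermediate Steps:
H = 149022 (H = -3*(-49674) = 149022)
-43186/49309 + 41247/H = -43186/49309 + 41247/149022 = -43186*1/49309 + 41247*(1/149022) = -3322/3793 + 4583/16558 = -37622357/62804494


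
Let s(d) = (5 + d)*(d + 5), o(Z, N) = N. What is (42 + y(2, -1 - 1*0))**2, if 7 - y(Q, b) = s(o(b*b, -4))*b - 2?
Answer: 2704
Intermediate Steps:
s(d) = (5 + d)**2 (s(d) = (5 + d)*(5 + d) = (5 + d)**2)
y(Q, b) = 9 - b (y(Q, b) = 7 - ((5 - 4)**2*b - 2) = 7 - (1**2*b - 2) = 7 - (1*b - 2) = 7 - (b - 2) = 7 - (-2 + b) = 7 + (2 - b) = 9 - b)
(42 + y(2, -1 - 1*0))**2 = (42 + (9 - (-1 - 1*0)))**2 = (42 + (9 - (-1 + 0)))**2 = (42 + (9 - 1*(-1)))**2 = (42 + (9 + 1))**2 = (42 + 10)**2 = 52**2 = 2704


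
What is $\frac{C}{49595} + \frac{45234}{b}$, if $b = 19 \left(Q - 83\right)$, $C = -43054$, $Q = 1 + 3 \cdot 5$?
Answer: $- \frac{2298187972}{63134435} \approx -36.401$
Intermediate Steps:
$Q = 16$ ($Q = 1 + 15 = 16$)
$b = -1273$ ($b = 19 \left(16 - 83\right) = 19 \left(-67\right) = -1273$)
$\frac{C}{49595} + \frac{45234}{b} = - \frac{43054}{49595} + \frac{45234}{-1273} = \left(-43054\right) \frac{1}{49595} + 45234 \left(- \frac{1}{1273}\right) = - \frac{43054}{49595} - \frac{45234}{1273} = - \frac{2298187972}{63134435}$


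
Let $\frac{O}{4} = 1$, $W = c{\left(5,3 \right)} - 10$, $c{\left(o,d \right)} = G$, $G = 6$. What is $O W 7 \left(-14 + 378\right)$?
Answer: $-40768$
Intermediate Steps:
$c{\left(o,d \right)} = 6$
$W = -4$ ($W = 6 - 10 = -4$)
$O = 4$ ($O = 4 \cdot 1 = 4$)
$O W 7 \left(-14 + 378\right) = 4 \left(-4\right) 7 \left(-14 + 378\right) = \left(-16\right) 7 \cdot 364 = \left(-112\right) 364 = -40768$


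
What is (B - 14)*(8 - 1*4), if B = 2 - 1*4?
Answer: -64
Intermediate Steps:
B = -2 (B = 2 - 4 = -2)
(B - 14)*(8 - 1*4) = (-2 - 14)*(8 - 1*4) = -16*(8 - 4) = -16*4 = -64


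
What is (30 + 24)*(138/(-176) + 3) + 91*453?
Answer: 1819077/44 ≈ 41343.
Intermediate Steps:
(30 + 24)*(138/(-176) + 3) + 91*453 = 54*(138*(-1/176) + 3) + 41223 = 54*(-69/88 + 3) + 41223 = 54*(195/88) + 41223 = 5265/44 + 41223 = 1819077/44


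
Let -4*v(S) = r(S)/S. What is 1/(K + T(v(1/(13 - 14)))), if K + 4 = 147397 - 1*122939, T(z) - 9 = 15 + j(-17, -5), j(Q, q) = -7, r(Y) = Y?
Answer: 1/24471 ≈ 4.0865e-5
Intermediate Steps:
v(S) = -¼ (v(S) = -S/(4*S) = -¼*1 = -¼)
T(z) = 17 (T(z) = 9 + (15 - 7) = 9 + 8 = 17)
K = 24454 (K = -4 + (147397 - 1*122939) = -4 + (147397 - 122939) = -4 + 24458 = 24454)
1/(K + T(v(1/(13 - 14)))) = 1/(24454 + 17) = 1/24471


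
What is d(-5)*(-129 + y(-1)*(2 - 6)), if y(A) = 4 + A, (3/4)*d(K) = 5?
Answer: -940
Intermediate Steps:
d(K) = 20/3 (d(K) = (4/3)*5 = 20/3)
d(-5)*(-129 + y(-1)*(2 - 6)) = 20*(-129 + (4 - 1)*(2 - 6))/3 = 20*(-129 + 3*(-4))/3 = 20*(-129 - 12)/3 = (20/3)*(-141) = -940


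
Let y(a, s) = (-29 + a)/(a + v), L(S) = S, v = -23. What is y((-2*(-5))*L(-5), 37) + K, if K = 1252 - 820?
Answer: 31615/73 ≈ 433.08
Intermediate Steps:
y(a, s) = (-29 + a)/(-23 + a) (y(a, s) = (-29 + a)/(a - 23) = (-29 + a)/(-23 + a))
K = 432
y((-2*(-5))*L(-5), 37) + K = (-29 - 2*(-5)*(-5))/(-23 - 2*(-5)*(-5)) + 432 = (-29 + 10*(-5))/(-23 + 10*(-5)) + 432 = (-29 - 50)/(-23 - 50) + 432 = -79/(-73) + 432 = -1/73*(-79) + 432 = 79/73 + 432 = 31615/73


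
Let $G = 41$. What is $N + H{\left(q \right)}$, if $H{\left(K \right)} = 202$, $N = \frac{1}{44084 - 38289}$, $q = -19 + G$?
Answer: $\frac{1170591}{5795} \approx 202.0$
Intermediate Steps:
$q = 22$ ($q = -19 + 41 = 22$)
$N = \frac{1}{5795} \approx 0.00017256$
$N + H{\left(q \right)} = \frac{1}{5795} + 202 = \frac{1170591}{5795}$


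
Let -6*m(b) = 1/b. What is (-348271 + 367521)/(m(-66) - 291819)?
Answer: -7623000/115560323 ≈ -0.065966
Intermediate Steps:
m(b) = -1/(6*b)
(-348271 + 367521)/(m(-66) - 291819) = (-348271 + 367521)/(-⅙/(-66) - 291819) = 19250/(-⅙*(-1/66) - 291819) = 19250/(1/396 - 291819) = 19250/(-115560323/396) = 19250*(-396/115560323) = -7623000/115560323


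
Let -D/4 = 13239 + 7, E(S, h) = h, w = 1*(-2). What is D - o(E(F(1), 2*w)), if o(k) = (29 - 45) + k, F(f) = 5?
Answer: -52964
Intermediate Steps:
w = -2
o(k) = -16 + k
D = -52984 (D = -4*(13239 + 7) = -4*13246 = -52984)
D - o(E(F(1), 2*w)) = -52984 - (-16 + 2*(-2)) = -52984 - (-16 - 4) = -52984 - 1*(-20) = -52984 + 20 = -52964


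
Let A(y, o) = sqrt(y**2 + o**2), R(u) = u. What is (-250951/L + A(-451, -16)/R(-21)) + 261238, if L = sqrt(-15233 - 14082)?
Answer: 261238 - sqrt(203657)/21 + 250951*I*sqrt(29315)/29315 ≈ 2.6122e+5 + 1465.7*I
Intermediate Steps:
A(y, o) = sqrt(o**2 + y**2)
L = I*sqrt(29315) (L = sqrt(-29315) = I*sqrt(29315) ≈ 171.22*I)
(-250951/L + A(-451, -16)/R(-21)) + 261238 = (-250951*(-I*sqrt(29315)/29315) + sqrt((-16)**2 + (-451)**2)/(-21)) + 261238 = (-(-250951)*I*sqrt(29315)/29315 + sqrt(256 + 203401)*(-1/21)) + 261238 = (250951*I*sqrt(29315)/29315 + sqrt(203657)*(-1/21)) + 261238 = (250951*I*sqrt(29315)/29315 - sqrt(203657)/21) + 261238 = (-sqrt(203657)/21 + 250951*I*sqrt(29315)/29315) + 261238 = 261238 - sqrt(203657)/21 + 250951*I*sqrt(29315)/29315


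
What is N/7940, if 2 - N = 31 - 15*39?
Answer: 139/1985 ≈ 0.070025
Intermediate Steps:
N = 556 (N = 2 - (31 - 15*39) = 2 - (31 - 585) = 2 - 1*(-554) = 2 + 554 = 556)
N/7940 = 556/7940 = 556*(1/7940) = 139/1985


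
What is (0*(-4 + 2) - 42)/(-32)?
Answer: 21/16 ≈ 1.3125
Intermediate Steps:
(0*(-4 + 2) - 42)/(-32) = -(0*(-2) - 42)/32 = -(0 - 42)/32 = -1/32*(-42) = 21/16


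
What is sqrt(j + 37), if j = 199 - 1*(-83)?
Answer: sqrt(319) ≈ 17.861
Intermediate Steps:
j = 282 (j = 199 + 83 = 282)
sqrt(j + 37) = sqrt(282 + 37) = sqrt(319)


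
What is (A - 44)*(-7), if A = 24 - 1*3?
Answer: 161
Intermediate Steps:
A = 21 (A = 24 - 3 = 21)
(A - 44)*(-7) = (21 - 44)*(-7) = -23*(-7) = 161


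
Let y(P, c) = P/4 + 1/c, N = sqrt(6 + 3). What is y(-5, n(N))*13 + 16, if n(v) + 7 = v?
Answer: -7/2 ≈ -3.5000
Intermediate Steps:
N = 3 (N = sqrt(9) = 3)
n(v) = -7 + v
y(P, c) = 1/c + P/4 (y(P, c) = P*(1/4) + 1/c = P/4 + 1/c = 1/c + P/4)
y(-5, n(N))*13 + 16 = (1/(-7 + 3) + (1/4)*(-5))*13 + 16 = (1/(-4) - 5/4)*13 + 16 = (-1/4 - 5/4)*13 + 16 = -3/2*13 + 16 = -39/2 + 16 = -7/2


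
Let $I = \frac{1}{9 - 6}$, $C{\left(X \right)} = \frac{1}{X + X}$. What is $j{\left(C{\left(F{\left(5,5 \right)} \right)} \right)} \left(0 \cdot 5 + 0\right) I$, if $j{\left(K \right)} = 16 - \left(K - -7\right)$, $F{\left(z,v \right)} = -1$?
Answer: $0$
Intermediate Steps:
$C{\left(X \right)} = \frac{1}{2 X}$
$I = \frac{1}{3} \approx 0.33333$
$j{\left(K \right)} = 9 - K$ ($j{\left(K \right)} = 16 - \left(K + 7\right) = 16 - \left(7 + K\right) = 9 - K$)
$j{\left(C{\left(F{\left(5,5 \right)} \right)} \right)} \left(0 \cdot 5 + 0\right) I = \left(9 - \frac{1}{2 \left(-1\right)}\right) \left(0 \cdot 5 + 0\right) \frac{1}{3} = \left(9 - \frac{1}{2} \left(-1\right)\right) \left(0 + 0\right) \frac{1}{3} = \left(9 - - \frac{1}{2}\right) 0 \cdot \frac{1}{3} = \left(9 + \frac{1}{2}\right) 0 = \frac{19}{2} \cdot 0 = 0$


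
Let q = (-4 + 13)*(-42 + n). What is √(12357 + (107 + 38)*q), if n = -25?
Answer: 3*I*√8342 ≈ 274.0*I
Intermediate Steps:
q = -603 (q = (-4 + 13)*(-42 - 25) = 9*(-67) = -603)
√(12357 + (107 + 38)*q) = √(12357 + (107 + 38)*(-603)) = √(12357 + 145*(-603)) = √(12357 - 87435) = √(-75078) = 3*I*√8342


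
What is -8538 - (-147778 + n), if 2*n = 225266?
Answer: 26607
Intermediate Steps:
n = 112633 (n = (1/2)*225266 = 112633)
-8538 - (-147778 + n) = -8538 - (-147778 + 112633) = -8538 - 1*(-35145) = -8538 + 35145 = 26607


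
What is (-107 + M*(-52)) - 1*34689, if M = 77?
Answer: -38800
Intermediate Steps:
(-107 + M*(-52)) - 1*34689 = (-107 + 77*(-52)) - 1*34689 = (-107 - 4004) - 34689 = -4111 - 34689 = -38800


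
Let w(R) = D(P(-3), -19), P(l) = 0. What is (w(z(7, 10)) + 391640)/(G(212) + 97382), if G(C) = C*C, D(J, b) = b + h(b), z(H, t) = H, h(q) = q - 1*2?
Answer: 195800/71163 ≈ 2.7514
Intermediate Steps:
h(q) = -2 + q (h(q) = q - 2 = -2 + q)
D(J, b) = -2 + 2*b (D(J, b) = b + (-2 + b) = -2 + 2*b)
G(C) = C**2
w(R) = -40 (w(R) = -2 + 2*(-19) = -2 - 38 = -40)
(w(z(7, 10)) + 391640)/(G(212) + 97382) = (-40 + 391640)/(212**2 + 97382) = 391600/(44944 + 97382) = 391600/142326 = 391600*(1/142326) = 195800/71163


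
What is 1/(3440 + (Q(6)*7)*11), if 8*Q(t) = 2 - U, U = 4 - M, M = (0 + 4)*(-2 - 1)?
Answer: 4/13221 ≈ 0.00030255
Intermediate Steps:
M = -12 (M = 4*(-3) = -12)
U = 16 (U = 4 - 1*(-12) = 4 + 12 = 16)
Q(t) = -7/4 (Q(t) = (2 - 1*16)/8 = (2 - 16)/8 = (⅛)*(-14) = -7/4)
1/(3440 + (Q(6)*7)*11) = 1/(3440 - 7/4*7*11) = 1/(3440 - 49/4*11) = 1/(3440 - 539/4) = 1/(13221/4) = 4/13221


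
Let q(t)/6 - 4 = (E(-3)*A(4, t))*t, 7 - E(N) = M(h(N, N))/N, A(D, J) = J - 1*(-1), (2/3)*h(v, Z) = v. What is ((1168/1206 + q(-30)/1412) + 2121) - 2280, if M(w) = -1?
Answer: -28388711/212859 ≈ -133.37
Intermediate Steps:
h(v, Z) = 3*v/2
A(D, J) = 1 + J (A(D, J) = J + 1 = 1 + J)
E(N) = 7 + 1/N (E(N) = 7 - (-1)/N = 7 + 1/N)
q(t) = 24 + 6*t*(20/3 + 20*t/3) (q(t) = 24 + 6*(((7 + 1/(-3))*(1 + t))*t) = 24 + 6*(((7 - ⅓)*(1 + t))*t) = 24 + 6*((20*(1 + t)/3)*t) = 24 + 6*((20/3 + 20*t/3)*t) = 24 + 6*(t*(20/3 + 20*t/3)) = 24 + 6*t*(20/3 + 20*t/3))
((1168/1206 + q(-30)/1412) + 2121) - 2280 = ((1168/1206 + (24 + 40*(-30)*(1 - 30))/1412) + 2121) - 2280 = ((1168*(1/1206) + (24 + 40*(-30)*(-29))*(1/1412)) + 2121) - 2280 = ((584/603 + (24 + 34800)*(1/1412)) + 2121) - 2280 = ((584/603 + 34824*(1/1412)) + 2121) - 2280 = ((584/603 + 8706/353) + 2121) - 2280 = (5455870/212859 + 2121) - 2280 = 456929809/212859 - 2280 = -28388711/212859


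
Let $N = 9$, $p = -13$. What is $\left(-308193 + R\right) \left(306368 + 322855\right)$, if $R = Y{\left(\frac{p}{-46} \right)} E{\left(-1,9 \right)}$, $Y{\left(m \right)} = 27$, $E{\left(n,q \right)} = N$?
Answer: $-193769222850$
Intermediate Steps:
$E{\left(n,q \right)} = 9$
$R = 243$ ($R = 27 \cdot 9 = 243$)
$\left(-308193 + R\right) \left(306368 + 322855\right) = \left(-308193 + 243\right) \left(306368 + 322855\right) = \left(-307950\right) 629223 = -193769222850$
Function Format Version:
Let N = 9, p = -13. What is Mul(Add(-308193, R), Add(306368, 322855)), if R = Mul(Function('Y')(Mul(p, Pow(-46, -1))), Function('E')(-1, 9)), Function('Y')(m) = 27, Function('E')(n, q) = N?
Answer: -193769222850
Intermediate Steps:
Function('E')(n, q) = 9
R = 243 (R = Mul(27, 9) = 243)
Mul(Add(-308193, R), Add(306368, 322855)) = Mul(Add(-308193, 243), Add(306368, 322855)) = Mul(-307950, 629223) = -193769222850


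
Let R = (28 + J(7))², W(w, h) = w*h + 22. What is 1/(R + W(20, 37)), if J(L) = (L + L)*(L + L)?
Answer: 1/50938 ≈ 1.9632e-5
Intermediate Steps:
J(L) = 4*L² (J(L) = (2*L)*(2*L) = 4*L²)
W(w, h) = 22 + h*w (W(w, h) = h*w + 22 = 22 + h*w)
R = 50176 (R = (28 + 4*7²)² = (28 + 4*49)² = (28 + 196)² = 224² = 50176)
1/(R + W(20, 37)) = 1/(50176 + (22 + 37*20)) = 1/(50176 + (22 + 740)) = 1/(50176 + 762) = 1/50938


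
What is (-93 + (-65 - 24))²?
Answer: 33124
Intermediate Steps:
(-93 + (-65 - 24))² = (-93 - 89)² = (-182)² = 33124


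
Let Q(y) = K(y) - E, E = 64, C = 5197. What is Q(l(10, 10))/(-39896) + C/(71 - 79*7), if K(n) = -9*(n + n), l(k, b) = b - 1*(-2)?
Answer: -25900569/2403734 ≈ -10.775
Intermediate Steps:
l(k, b) = 2 + b (l(k, b) = b + 2 = 2 + b)
K(n) = -18*n
Q(y) = -64 - 18*y (Q(y) = -18*y - 1*64 = -18*y - 64 = -64 - 18*y)
Q(l(10, 10))/(-39896) + C/(71 - 79*7) = (-64 - 18*(2 + 10))/(-39896) + 5197/(71 - 79*7) = (-64 - 18*12)*(-1/39896) + 5197/(71 - 553) = (-64 - 216)*(-1/39896) + 5197/(-482) = -280*(-1/39896) + 5197*(-1/482) = 35/4987 - 5197/482 = -25900569/2403734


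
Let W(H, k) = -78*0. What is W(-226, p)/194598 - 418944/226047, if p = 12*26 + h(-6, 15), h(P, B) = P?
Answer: -139648/75349 ≈ -1.8533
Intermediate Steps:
p = 306 (p = 12*26 - 6 = 312 - 6 = 306)
W(H, k) = 0
W(-226, p)/194598 - 418944/226047 = 0/194598 - 418944/226047 = 0*(1/194598) - 418944*1/226047 = 0 - 139648/75349 = -139648/75349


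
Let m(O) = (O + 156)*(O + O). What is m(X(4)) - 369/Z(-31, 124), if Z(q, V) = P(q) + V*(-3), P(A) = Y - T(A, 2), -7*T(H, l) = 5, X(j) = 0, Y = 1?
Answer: 287/288 ≈ 0.99653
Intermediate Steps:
T(H, l) = -5/7 (T(H, l) = -⅐*5 = -5/7)
m(O) = 2*O*(156 + O) (m(O) = (156 + O)*(2*O) = 2*O*(156 + O))
P(A) = 12/7 (P(A) = 1 - 1*(-5/7) = 1 + 5/7 = 12/7)
Z(q, V) = 12/7 - 3*V (Z(q, V) = 12/7 + V*(-3) = 12/7 - 3*V)
m(X(4)) - 369/Z(-31, 124) = 2*0*(156 + 0) - 369/(12/7 - 3*124) = 2*0*156 - 369/(12/7 - 372) = 0 - 369/(-2592/7) = 0 - 369*(-7)/2592 = 0 - 1*(-287/288) = 0 + 287/288 = 287/288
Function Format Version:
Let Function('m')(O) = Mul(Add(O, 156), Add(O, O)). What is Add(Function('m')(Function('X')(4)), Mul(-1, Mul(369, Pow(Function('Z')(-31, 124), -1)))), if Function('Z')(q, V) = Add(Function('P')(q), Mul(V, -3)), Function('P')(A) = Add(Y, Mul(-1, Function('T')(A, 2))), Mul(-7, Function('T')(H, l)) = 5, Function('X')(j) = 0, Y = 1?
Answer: Rational(287, 288) ≈ 0.99653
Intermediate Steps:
Function('T')(H, l) = Rational(-5, 7) (Function('T')(H, l) = Mul(Rational(-1, 7), 5) = Rational(-5, 7))
Function('m')(O) = Mul(2, O, Add(156, O)) (Function('m')(O) = Mul(Add(156, O), Mul(2, O)) = Mul(2, O, Add(156, O)))
Function('P')(A) = Rational(12, 7) (Function('P')(A) = Add(1, Mul(-1, Rational(-5, 7))) = Add(1, Rational(5, 7)) = Rational(12, 7))
Function('Z')(q, V) = Add(Rational(12, 7), Mul(-3, V)) (Function('Z')(q, V) = Add(Rational(12, 7), Mul(V, -3)) = Add(Rational(12, 7), Mul(-3, V)))
Add(Function('m')(Function('X')(4)), Mul(-1, Mul(369, Pow(Function('Z')(-31, 124), -1)))) = Add(Mul(2, 0, Add(156, 0)), Mul(-1, Mul(369, Pow(Add(Rational(12, 7), Mul(-3, 124)), -1)))) = Add(Mul(2, 0, 156), Mul(-1, Mul(369, Pow(Add(Rational(12, 7), -372), -1)))) = Add(0, Mul(-1, Mul(369, Pow(Rational(-2592, 7), -1)))) = Add(0, Mul(-1, Mul(369, Rational(-7, 2592)))) = Add(0, Mul(-1, Rational(-287, 288))) = Add(0, Rational(287, 288)) = Rational(287, 288)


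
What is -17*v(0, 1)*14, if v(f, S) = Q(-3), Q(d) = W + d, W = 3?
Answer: 0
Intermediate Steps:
Q(d) = 3 + d
v(f, S) = 0 (v(f, S) = 3 - 3 = 0)
-17*v(0, 1)*14 = -17*0*14 = 0*14 = 0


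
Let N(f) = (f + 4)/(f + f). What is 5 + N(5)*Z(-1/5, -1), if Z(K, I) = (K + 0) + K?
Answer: 116/25 ≈ 4.6400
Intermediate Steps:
Z(K, I) = 2*K (Z(K, I) = K + K = 2*K)
N(f) = (4 + f)/(2*f) (N(f) = (4 + f)/((2*f)) = (4 + f)*(1/(2*f)) = (4 + f)/(2*f))
5 + N(5)*Z(-1/5, -1) = 5 + ((½)*(4 + 5)/5)*(2*(-1/5)) = 5 + ((½)*(⅕)*9)*(2*(-1*⅕)) = 5 + 9*(2*(-⅕))/10 = 5 + (9/10)*(-⅖) = 5 - 9/25 = 116/25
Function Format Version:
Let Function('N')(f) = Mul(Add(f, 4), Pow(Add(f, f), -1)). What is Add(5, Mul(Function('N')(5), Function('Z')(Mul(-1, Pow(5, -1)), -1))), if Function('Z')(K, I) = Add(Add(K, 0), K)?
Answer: Rational(116, 25) ≈ 4.6400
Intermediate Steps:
Function('Z')(K, I) = Mul(2, K) (Function('Z')(K, I) = Add(K, K) = Mul(2, K))
Function('N')(f) = Mul(Rational(1, 2), Pow(f, -1), Add(4, f)) (Function('N')(f) = Mul(Add(4, f), Pow(Mul(2, f), -1)) = Mul(Add(4, f), Mul(Rational(1, 2), Pow(f, -1))) = Mul(Rational(1, 2), Pow(f, -1), Add(4, f)))
Add(5, Mul(Function('N')(5), Function('Z')(Mul(-1, Pow(5, -1)), -1))) = Add(5, Mul(Mul(Rational(1, 2), Pow(5, -1), Add(4, 5)), Mul(2, Mul(-1, Pow(5, -1))))) = Add(5, Mul(Mul(Rational(1, 2), Rational(1, 5), 9), Mul(2, Mul(-1, Rational(1, 5))))) = Add(5, Mul(Rational(9, 10), Mul(2, Rational(-1, 5)))) = Add(5, Mul(Rational(9, 10), Rational(-2, 5))) = Add(5, Rational(-9, 25)) = Rational(116, 25)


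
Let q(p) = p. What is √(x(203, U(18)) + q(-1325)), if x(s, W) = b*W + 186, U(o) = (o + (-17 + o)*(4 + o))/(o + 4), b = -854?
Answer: I*√325699/11 ≈ 51.882*I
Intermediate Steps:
U(o) = (o + (-17 + o)*(4 + o))/(4 + o)
x(s, W) = 186 - 854*W (x(s, W) = -854*W + 186 = 186 - 854*W)
√(x(203, U(18)) + q(-1325)) = √((186 - 854*(-68 + 18² - 12*18)/(4 + 18)) - 1325) = √((186 - 854*(-68 + 324 - 216)/22) - 1325) = √((186 - 427*40/11) - 1325) = √((186 - 854*20/11) - 1325) = √((186 - 17080/11) - 1325) = √(-15034/11 - 1325) = √(-29609/11) = I*√325699/11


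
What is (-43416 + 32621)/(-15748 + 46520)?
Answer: -10795/30772 ≈ -0.35081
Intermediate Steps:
(-43416 + 32621)/(-15748 + 46520) = -10795/30772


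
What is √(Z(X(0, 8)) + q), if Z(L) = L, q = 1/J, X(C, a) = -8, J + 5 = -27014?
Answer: 3*I*√648915323/27019 ≈ 2.8284*I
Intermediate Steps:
J = -27019 (J = -5 - 27014 = -27019)
q = -1/27019 (q = 1/(-27019) = -1/27019 ≈ -3.7011e-5)
√(Z(X(0, 8)) + q) = √(-8 - 1/27019) = √(-216153/27019) = 3*I*√648915323/27019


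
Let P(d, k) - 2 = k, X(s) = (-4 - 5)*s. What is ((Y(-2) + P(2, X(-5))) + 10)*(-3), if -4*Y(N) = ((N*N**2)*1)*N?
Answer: -159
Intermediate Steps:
X(s) = -9*s
P(d, k) = 2 + k
Y(N) = -N**4/4 (Y(N) = -(N*N**2)*1*N/4 = -N**3*1*N/4 = -N**3*N/4 = -N**4/4)
((Y(-2) + P(2, X(-5))) + 10)*(-3) = ((-1/4*(-2)**4 + (2 - 9*(-5))) + 10)*(-3) = ((-1/4*16 + (2 + 45)) + 10)*(-3) = ((-4 + 47) + 10)*(-3) = (43 + 10)*(-3) = 53*(-3) = -159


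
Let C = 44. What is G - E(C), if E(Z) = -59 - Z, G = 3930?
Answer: 4033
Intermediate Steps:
G - E(C) = 3930 - (-59 - 1*44) = 3930 - (-59 - 44) = 3930 - 1*(-103) = 3930 + 103 = 4033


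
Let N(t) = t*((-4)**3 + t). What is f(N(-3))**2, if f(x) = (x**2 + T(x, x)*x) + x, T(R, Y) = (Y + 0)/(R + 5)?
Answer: 70634157874569/42436 ≈ 1.6645e+9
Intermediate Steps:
T(R, Y) = Y/(5 + R)
N(t) = t*(-64 + t)
f(x) = x + x**2 + x**2/(5 + x) (f(x) = (x**2 + (x/(5 + x))*x) + x = (x**2 + x**2/(5 + x)) + x = x + x**2 + x**2/(5 + x))
f(N(-3))**2 = ((-3*(-64 - 3))*(-3*(-64 - 3) + (1 - 3*(-64 - 3))*(5 - 3*(-64 - 3)))/(5 - 3*(-64 - 3)))**2 = ((-3*(-67))*(-3*(-67) + (1 - 3*(-67))*(5 - 3*(-67)))/(5 - 3*(-67)))**2 = (201*(201 + (1 + 201)*(5 + 201))/(5 + 201))**2 = (201*(201 + 202*206)/206)**2 = (201*(1/206)*(201 + 41612))**2 = (201*(1/206)*41813)**2 = (8404413/206)**2 = 70634157874569/42436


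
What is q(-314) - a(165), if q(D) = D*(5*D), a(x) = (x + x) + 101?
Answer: 492549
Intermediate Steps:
a(x) = 101 + 2*x (a(x) = 2*x + 101 = 101 + 2*x)
q(D) = 5*D**2
q(-314) - a(165) = 5*(-314)**2 - (101 + 2*165) = 5*98596 - (101 + 330) = 492980 - 1*431 = 492980 - 431 = 492549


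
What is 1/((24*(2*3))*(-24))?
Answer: -1/3456 ≈ -0.00028935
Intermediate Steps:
1/((24*(2*3))*(-24)) = 1/((24*6)*(-24)) = 1/(144*(-24)) = 1/(-3456) = -1/3456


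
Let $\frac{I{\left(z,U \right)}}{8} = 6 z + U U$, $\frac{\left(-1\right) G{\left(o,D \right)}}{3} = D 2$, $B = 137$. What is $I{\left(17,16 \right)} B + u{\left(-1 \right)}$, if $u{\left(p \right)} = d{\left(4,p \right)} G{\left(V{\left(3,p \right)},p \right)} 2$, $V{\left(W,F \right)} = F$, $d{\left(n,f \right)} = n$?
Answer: $392416$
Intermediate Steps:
$G{\left(o,D \right)} = - 6 D$ ($G{\left(o,D \right)} = - 3 D 2 = - 3 \cdot 2 D = - 6 D$)
$I{\left(z,U \right)} = 8 U^{2} + 48 z$ ($I{\left(z,U \right)} = 8 \left(6 z + U U\right) = 8 \left(6 z + U^{2}\right) = 8 \left(U^{2} + 6 z\right) = 8 U^{2} + 48 z$)
$u{\left(p \right)} = - 48 p$ ($u{\left(p \right)} = 4 \left(- 6 p\right) 2 = - 24 p 2 = - 48 p$)
$I{\left(17,16 \right)} B + u{\left(-1 \right)} = \left(8 \cdot 16^{2} + 48 \cdot 17\right) 137 - -48 = \left(8 \cdot 256 + 816\right) 137 + 48 = \left(2048 + 816\right) 137 + 48 = 2864 \cdot 137 + 48 = 392368 + 48 = 392416$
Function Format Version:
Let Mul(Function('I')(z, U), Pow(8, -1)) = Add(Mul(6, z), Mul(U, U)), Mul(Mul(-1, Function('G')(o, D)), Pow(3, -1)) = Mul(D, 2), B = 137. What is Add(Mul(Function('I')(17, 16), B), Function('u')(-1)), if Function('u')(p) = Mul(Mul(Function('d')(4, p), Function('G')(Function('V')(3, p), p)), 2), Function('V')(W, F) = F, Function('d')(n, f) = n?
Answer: 392416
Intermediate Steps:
Function('G')(o, D) = Mul(-6, D) (Function('G')(o, D) = Mul(-3, Mul(D, 2)) = Mul(-3, Mul(2, D)) = Mul(-6, D))
Function('I')(z, U) = Add(Mul(8, Pow(U, 2)), Mul(48, z)) (Function('I')(z, U) = Mul(8, Add(Mul(6, z), Mul(U, U))) = Mul(8, Add(Mul(6, z), Pow(U, 2))) = Mul(8, Add(Pow(U, 2), Mul(6, z))) = Add(Mul(8, Pow(U, 2)), Mul(48, z)))
Function('u')(p) = Mul(-48, p) (Function('u')(p) = Mul(Mul(4, Mul(-6, p)), 2) = Mul(Mul(-24, p), 2) = Mul(-48, p))
Add(Mul(Function('I')(17, 16), B), Function('u')(-1)) = Add(Mul(Add(Mul(8, Pow(16, 2)), Mul(48, 17)), 137), Mul(-48, -1)) = Add(Mul(Add(Mul(8, 256), 816), 137), 48) = Add(Mul(Add(2048, 816), 137), 48) = Add(Mul(2864, 137), 48) = Add(392368, 48) = 392416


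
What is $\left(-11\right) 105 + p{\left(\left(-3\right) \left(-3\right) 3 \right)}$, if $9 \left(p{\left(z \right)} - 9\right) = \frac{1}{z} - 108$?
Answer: $- \frac{281393}{243} \approx -1158.0$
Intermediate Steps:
$p{\left(z \right)} = -3 + \frac{1}{9 z}$ ($p{\left(z \right)} = 9 + \frac{\frac{1}{z} - 108}{9} = 9 + \frac{-108 + \frac{1}{z}}{9} = 9 - \left(12 - \frac{1}{9 z}\right) = -3 + \frac{1}{9 z}$)
$\left(-11\right) 105 + p{\left(\left(-3\right) \left(-3\right) 3 \right)} = \left(-11\right) 105 - \left(3 - \frac{1}{9 \left(-3\right) \left(-3\right) 3}\right) = -1155 - \left(3 - \frac{1}{9 \cdot 9 \cdot 3}\right) = -1155 - \left(3 - \frac{1}{9 \cdot 27}\right) = -1155 + \left(-3 + \frac{1}{9} \cdot \frac{1}{27}\right) = -1155 + \left(-3 + \frac{1}{243}\right) = -1155 - \frac{728}{243} = - \frac{281393}{243}$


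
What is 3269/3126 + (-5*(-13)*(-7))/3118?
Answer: 2192603/2436717 ≈ 0.89982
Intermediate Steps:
3269/3126 + (-5*(-13)*(-7))/3118 = 3269*(1/3126) + (65*(-7))*(1/3118) = 3269/3126 - 455*1/3118 = 3269/3126 - 455/3118 = 2192603/2436717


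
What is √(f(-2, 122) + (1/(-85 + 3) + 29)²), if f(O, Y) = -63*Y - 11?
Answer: I*√46104499/82 ≈ 82.805*I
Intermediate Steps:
f(O, Y) = -11 - 63*Y
√(f(-2, 122) + (1/(-85 + 3) + 29)²) = √((-11 - 63*122) + (1/(-85 + 3) + 29)²) = √((-11 - 7686) + (1/(-82) + 29)²) = √(-7697 + (-1/82 + 29)²) = √(-7697 + (2377/82)²) = √(-7697 + 5650129/6724) = √(-46104499/6724) = I*√46104499/82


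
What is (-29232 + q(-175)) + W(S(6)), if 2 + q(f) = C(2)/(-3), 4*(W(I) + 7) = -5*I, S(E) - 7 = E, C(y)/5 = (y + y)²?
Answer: -351407/12 ≈ -29284.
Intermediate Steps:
C(y) = 20*y² (C(y) = 5*(y + y)² = 5*(2*y)² = 5*(4*y²) = 20*y²)
S(E) = 7 + E
W(I) = -7 - 5*I/4 (W(I) = -7 + (-5*I)/4 = -7 - 5*I/4)
q(f) = -86/3 (q(f) = -2 + (20*2²)/(-3) = -2 + (20*4)*(-⅓) = -2 + 80*(-⅓) = -2 - 80/3 = -86/3)
(-29232 + q(-175)) + W(S(6)) = (-29232 - 86/3) + (-7 - 5*(7 + 6)/4) = -87782/3 + (-7 - 5/4*13) = -87782/3 + (-7 - 65/4) = -87782/3 - 93/4 = -351407/12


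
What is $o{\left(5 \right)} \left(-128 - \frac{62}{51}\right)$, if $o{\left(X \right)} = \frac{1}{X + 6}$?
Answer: $- \frac{6590}{561} \approx -11.747$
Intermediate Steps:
$o{\left(X \right)} = \frac{1}{6 + X}$
$o{\left(5 \right)} \left(-128 - \frac{62}{51}\right) = \frac{-128 - \frac{62}{51}}{6 + 5} = \frac{-128 - \frac{62}{51}}{11} = \frac{1}{11} \left(- \frac{6590}{51}\right) = - \frac{6590}{561}$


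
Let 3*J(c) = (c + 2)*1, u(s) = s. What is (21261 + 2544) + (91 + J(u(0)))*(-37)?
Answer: 61240/3 ≈ 20413.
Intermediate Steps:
J(c) = ⅔ + c/3 (J(c) = ((c + 2)*1)/3 = ((2 + c)*1)/3 = (2 + c)/3 = ⅔ + c/3)
(21261 + 2544) + (91 + J(u(0)))*(-37) = (21261 + 2544) + (91 + (⅔ + (⅓)*0))*(-37) = 23805 + (91 + (⅔ + 0))*(-37) = 23805 + (91 + ⅔)*(-37) = 23805 + (275/3)*(-37) = 23805 - 10175/3 = 61240/3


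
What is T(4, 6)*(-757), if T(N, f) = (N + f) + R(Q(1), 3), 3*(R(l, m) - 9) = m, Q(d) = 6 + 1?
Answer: -15140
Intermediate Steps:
Q(d) = 7
R(l, m) = 9 + m/3
T(N, f) = 10 + N + f (T(N, f) = (N + f) + (9 + (⅓)*3) = (N + f) + (9 + 1) = (N + f) + 10 = 10 + N + f)
T(4, 6)*(-757) = (10 + 4 + 6)*(-757) = 20*(-757) = -15140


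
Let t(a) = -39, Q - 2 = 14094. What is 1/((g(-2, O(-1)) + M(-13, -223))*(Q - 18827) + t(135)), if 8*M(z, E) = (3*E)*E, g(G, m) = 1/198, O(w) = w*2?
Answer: -264/23291538605 ≈ -1.1335e-8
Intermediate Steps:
Q = 14096 (Q = 2 + 14094 = 14096)
O(w) = 2*w
g(G, m) = 1/198
M(z, E) = 3*E²/8 (M(z, E) = ((3*E)*E)/8 = (3*E²)/8 = 3*E²/8)
1/((g(-2, O(-1)) + M(-13, -223))*(Q - 18827) + t(135)) = 1/((1/198 + (3/8)*(-223)²)*(14096 - 18827) - 39) = 1/((1/198 + (3/8)*49729)*(-4731) - 39) = 1/((1/198 + 149187/8)*(-4731) - 39) = 1/((14769517/792)*(-4731) - 39) = 1/(-23291528309/264 - 39) = 1/(-23291538605/264) = -264/23291538605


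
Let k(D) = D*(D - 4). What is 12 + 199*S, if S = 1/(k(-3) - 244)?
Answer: 2477/223 ≈ 11.108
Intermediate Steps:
k(D) = D*(-4 + D)
S = -1/223 (S = 1/(-3*(-4 - 3) - 244) = 1/(-3*(-7) - 244) = 1/(21 - 244) = 1/(-223) = -1/223 ≈ -0.0044843)
12 + 199*S = 12 + 199*(-1/223) = 12 - 199/223 = 2477/223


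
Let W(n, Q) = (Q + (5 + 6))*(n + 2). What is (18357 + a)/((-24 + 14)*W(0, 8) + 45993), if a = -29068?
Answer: -10711/45613 ≈ -0.23482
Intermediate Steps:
W(n, Q) = (2 + n)*(11 + Q) (W(n, Q) = (Q + 11)*(2 + n) = (11 + Q)*(2 + n) = (2 + n)*(11 + Q))
(18357 + a)/((-24 + 14)*W(0, 8) + 45993) = (18357 - 29068)/((-24 + 14)*(22 + 2*8 + 11*0 + 8*0) + 45993) = -10711/(-10*(22 + 16 + 0 + 0) + 45993) = -10711/(-10*38 + 45993) = -10711/(-380 + 45993) = -10711/45613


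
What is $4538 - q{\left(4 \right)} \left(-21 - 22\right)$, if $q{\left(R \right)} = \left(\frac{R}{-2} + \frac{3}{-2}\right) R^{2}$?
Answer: $2130$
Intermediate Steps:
$q{\left(R \right)} = R^{2} \left(- \frac{3}{2} - \frac{R}{2}\right)$ ($q{\left(R \right)} = \left(R \left(- \frac{1}{2}\right) + 3 \left(- \frac{1}{2}\right)\right) R^{2} = \left(- \frac{R}{2} - \frac{3}{2}\right) R^{2} = \left(- \frac{3}{2} - \frac{R}{2}\right) R^{2} = R^{2} \left(- \frac{3}{2} - \frac{R}{2}\right)$)
$4538 - q{\left(4 \right)} \left(-21 - 22\right) = 4538 - \frac{4^{2} \left(-3 - 4\right)}{2} \left(-21 - 22\right) = 4538 - \frac{1}{2} \cdot 16 \left(-3 - 4\right) \left(-43\right) = 4538 - \frac{1}{2} \cdot 16 \left(-7\right) \left(-43\right) = 4538 - \left(-56\right) \left(-43\right) = 4538 - 2408 = 2130$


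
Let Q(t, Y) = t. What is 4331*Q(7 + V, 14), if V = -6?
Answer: 4331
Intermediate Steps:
4331*Q(7 + V, 14) = 4331*(7 - 6) = 4331*1 = 4331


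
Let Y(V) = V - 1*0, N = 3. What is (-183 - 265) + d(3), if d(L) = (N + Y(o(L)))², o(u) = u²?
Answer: -304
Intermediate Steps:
Y(V) = V (Y(V) = V + 0 = V)
d(L) = (3 + L²)²
(-183 - 265) + d(3) = (-183 - 265) + (3 + 3²)² = -448 + (3 + 9)² = -448 + 12² = -448 + 144 = -304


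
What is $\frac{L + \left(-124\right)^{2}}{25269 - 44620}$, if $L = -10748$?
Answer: $- \frac{4628}{19351} \approx -0.23916$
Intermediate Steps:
$\frac{L + \left(-124\right)^{2}}{25269 - 44620} = \frac{-10748 + \left(-124\right)^{2}}{25269 - 44620} = \frac{-10748 + 15376}{-19351} = 4628 \left(- \frac{1}{19351}\right) = - \frac{4628}{19351}$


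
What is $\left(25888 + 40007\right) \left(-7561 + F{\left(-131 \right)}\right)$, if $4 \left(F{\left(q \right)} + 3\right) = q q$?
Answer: $- \frac{862895025}{4} \approx -2.1572 \cdot 10^{8}$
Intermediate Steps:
$F{\left(q \right)} = -3 + \frac{q^{2}}{4}$ ($F{\left(q \right)} = -3 + \frac{q q}{4} = -3 + \frac{q^{2}}{4}$)
$\left(25888 + 40007\right) \left(-7561 + F{\left(-131 \right)}\right) = \left(25888 + 40007\right) \left(-7561 - \left(3 - \frac{\left(-131\right)^{2}}{4}\right)\right) = 65895 \left(-7561 + \left(-3 + \frac{1}{4} \cdot 17161\right)\right) = 65895 \left(-7561 + \left(-3 + \frac{17161}{4}\right)\right) = 65895 \left(-7561 + \frac{17149}{4}\right) = 65895 \left(- \frac{13095}{4}\right) = - \frac{862895025}{4}$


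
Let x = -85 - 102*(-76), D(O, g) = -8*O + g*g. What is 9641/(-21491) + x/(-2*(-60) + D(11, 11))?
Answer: 9605672/193419 ≈ 49.662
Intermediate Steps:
D(O, g) = g² - 8*O (D(O, g) = -8*O + g² = g² - 8*O)
x = 7667 (x = -85 + 7752 = 7667)
9641/(-21491) + x/(-2*(-60) + D(11, 11)) = 9641/(-21491) + 7667/(-2*(-60) + (11² - 8*11)) = 9641*(-1/21491) + 7667/(120 + (121 - 88)) = -9641/21491 + 7667/(120 + 33) = -9641/21491 + 7667/153 = -9641/21491 + 7667*(1/153) = -9641/21491 + 451/9 = 9605672/193419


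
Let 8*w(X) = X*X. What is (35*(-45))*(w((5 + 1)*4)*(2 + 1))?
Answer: -340200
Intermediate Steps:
w(X) = X²/8 (w(X) = (X*X)/8 = X²/8)
(35*(-45))*(w((5 + 1)*4)*(2 + 1)) = (35*(-45))*((((5 + 1)*4)²/8)*(2 + 1)) = -1575*(6*4)²/8*3 = -1575*(⅛)*24²*3 = -1575*(⅛)*576*3 = -113400*3 = -1575*216 = -340200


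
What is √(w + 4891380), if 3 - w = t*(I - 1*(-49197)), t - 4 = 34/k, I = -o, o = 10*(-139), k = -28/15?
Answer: 5*√43985858/14 ≈ 2368.6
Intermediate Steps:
k = -28/15 (k = -28*1/15 = -28/15 ≈ -1.8667)
o = -1390
I = 1390 (I = -1*(-1390) = 1390)
t = -199/14 (t = 4 + 34/(-28/15) = 4 + 34*(-15/28) = 4 - 255/14 = -199/14 ≈ -14.214)
w = 10066855/14 (w = 3 - (-199)*(1390 - 1*(-49197))/14 = 3 - (-199)*(1390 + 49197)/14 = 3 - (-199)*50587/14 = 3 - 1*(-10066813/14) = 3 + 10066813/14 = 10066855/14 ≈ 7.1906e+5)
√(w + 4891380) = √(10066855/14 + 4891380) = √(78546175/14) = 5*√43985858/14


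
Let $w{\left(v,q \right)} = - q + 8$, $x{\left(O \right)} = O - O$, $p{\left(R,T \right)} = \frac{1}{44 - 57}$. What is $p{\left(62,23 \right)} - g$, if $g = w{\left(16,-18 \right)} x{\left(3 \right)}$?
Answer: $- \frac{1}{13} \approx -0.076923$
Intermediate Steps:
$p{\left(R,T \right)} = - \frac{1}{13}$ ($p{\left(R,T \right)} = \frac{1}{-13} = - \frac{1}{13}$)
$x{\left(O \right)} = 0$
$w{\left(v,q \right)} = 8 - q$
$g = 0$ ($g = \left(8 - -18\right) 0 = \left(8 + 18\right) 0 = 26 \cdot 0 = 0$)
$p{\left(62,23 \right)} - g = - \frac{1}{13} - 0 = - \frac{1}{13} + 0 = - \frac{1}{13}$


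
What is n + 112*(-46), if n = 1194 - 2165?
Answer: -6123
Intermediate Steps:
n = -971
n + 112*(-46) = -971 + 112*(-46) = -971 - 5152 = -6123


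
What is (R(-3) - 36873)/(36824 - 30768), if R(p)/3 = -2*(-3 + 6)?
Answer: -36891/6056 ≈ -6.0916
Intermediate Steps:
R(p) = -18 (R(p) = 3*(-2*(-3 + 6)) = 3*(-2*3) = 3*(-6) = -18)
(R(-3) - 36873)/(36824 - 30768) = (-18 - 36873)/(36824 - 30768) = -36891/6056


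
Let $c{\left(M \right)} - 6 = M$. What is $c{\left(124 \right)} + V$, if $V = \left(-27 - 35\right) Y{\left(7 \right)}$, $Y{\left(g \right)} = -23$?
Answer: $1556$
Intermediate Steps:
$c{\left(M \right)} = 6 + M$
$V = 1426$ ($V = \left(-27 - 35\right) \left(-23\right) = \left(-62\right) \left(-23\right) = 1426$)
$c{\left(124 \right)} + V = \left(6 + 124\right) + 1426 = 130 + 1426 = 1556$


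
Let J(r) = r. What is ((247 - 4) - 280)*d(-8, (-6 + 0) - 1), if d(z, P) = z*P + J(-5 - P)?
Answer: -2146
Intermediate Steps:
d(z, P) = -5 - P + P*z (d(z, P) = z*P + (-5 - P) = P*z + (-5 - P) = -5 - P + P*z)
((247 - 4) - 280)*d(-8, (-6 + 0) - 1) = ((247 - 4) - 280)*(-5 - ((-6 + 0) - 1) + ((-6 + 0) - 1)*(-8)) = (243 - 280)*(-5 - (-6 - 1) + (-6 - 1)*(-8)) = -37*(-5 - 1*(-7) - 7*(-8)) = -37*(-5 + 7 + 56) = -37*58 = -2146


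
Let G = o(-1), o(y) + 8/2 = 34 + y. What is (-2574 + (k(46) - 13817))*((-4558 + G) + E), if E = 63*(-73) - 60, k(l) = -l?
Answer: 151023156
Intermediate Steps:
o(y) = 30 + y (o(y) = -4 + (34 + y) = 30 + y)
E = -4659 (E = -4599 - 60 = -4659)
G = 29 (G = 30 - 1 = 29)
(-2574 + (k(46) - 13817))*((-4558 + G) + E) = (-2574 + (-1*46 - 13817))*((-4558 + 29) - 4659) = (-2574 + (-46 - 13817))*(-4529 - 4659) = (-2574 - 13863)*(-9188) = -16437*(-9188) = 151023156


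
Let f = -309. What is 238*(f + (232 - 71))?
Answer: -35224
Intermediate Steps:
238*(f + (232 - 71)) = 238*(-309 + (232 - 71)) = 238*(-309 + 161) = 238*(-148) = -35224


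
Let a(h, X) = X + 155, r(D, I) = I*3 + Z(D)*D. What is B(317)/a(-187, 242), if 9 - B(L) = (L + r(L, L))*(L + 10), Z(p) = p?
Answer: -33274530/397 ≈ -83815.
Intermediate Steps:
r(D, I) = D² + 3*I (r(D, I) = I*3 + D*D = 3*I + D² = D² + 3*I)
a(h, X) = 155 + X
B(L) = 9 - (10 + L)*(L² + 4*L) (B(L) = 9 - (L + (L² + 3*L))*(L + 10) = 9 - (L² + 4*L)*(10 + L) = 9 - (10 + L)*(L² + 4*L))
B(317)/a(-187, 242) = (9 - 1*317³ - 40*317 - 14*317²)/(155 + 242) = (9 - 1*31855013 - 12680 - 14*100489)/397 = (9 - 31855013 - 12680 - 1406846)*(1/397) = -33274530*1/397 = -33274530/397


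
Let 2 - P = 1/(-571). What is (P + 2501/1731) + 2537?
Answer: 2510979941/988401 ≈ 2540.4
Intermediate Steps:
P = 1143/571 (P = 2 - 1/(-571) = 2 - 1*(-1/571) = 2 + 1/571 = 1143/571 ≈ 2.0018)
(P + 2501/1731) + 2537 = (1143/571 + 2501/1731) + 2537 = 3406604/988401 + 2537 = 2510979941/988401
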